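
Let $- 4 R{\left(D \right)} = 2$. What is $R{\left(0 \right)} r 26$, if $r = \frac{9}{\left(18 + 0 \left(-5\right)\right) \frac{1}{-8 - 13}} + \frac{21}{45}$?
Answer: $\frac{3913}{30} \approx 130.43$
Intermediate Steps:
$R{\left(D \right)} = - \frac{1}{2}$ ($R{\left(D \right)} = \left(- \frac{1}{4}\right) 2 = - \frac{1}{2}$)
$r = - \frac{301}{30}$ ($r = \frac{9}{\left(18 + 0\right) \frac{1}{-21}} + 21 \cdot \frac{1}{45} = \frac{9}{18 \left(- \frac{1}{21}\right)} + \frac{7}{15} = \frac{9}{- \frac{6}{7}} + \frac{7}{15} = 9 \left(- \frac{7}{6}\right) + \frac{7}{15} = - \frac{21}{2} + \frac{7}{15} = - \frac{301}{30} \approx -10.033$)
$R{\left(0 \right)} r 26 = \left(- \frac{1}{2}\right) \left(- \frac{301}{30}\right) 26 = \frac{301}{60} \cdot 26 = \frac{3913}{30}$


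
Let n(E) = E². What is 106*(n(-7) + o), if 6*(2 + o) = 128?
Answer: 21730/3 ≈ 7243.3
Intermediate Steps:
o = 58/3 (o = -2 + (⅙)*128 = -2 + 64/3 = 58/3 ≈ 19.333)
106*(n(-7) + o) = 106*((-7)² + 58/3) = 106*(49 + 58/3) = 106*(205/3) = 21730/3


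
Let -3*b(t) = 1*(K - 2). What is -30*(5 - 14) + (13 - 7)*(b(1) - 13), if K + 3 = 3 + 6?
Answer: 184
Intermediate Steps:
K = 6 (K = -3 + (3 + 6) = -3 + 9 = 6)
b(t) = -4/3 (b(t) = -(6 - 2)/3 = -4/3)
-30*(5 - 14) + (13 - 7)*(b(1) - 13) = -30*(5 - 14) + (13 - 7)*(-4/3 - 13) = -30*(-9) + 6*(-43/3) = 270 - 86 = 184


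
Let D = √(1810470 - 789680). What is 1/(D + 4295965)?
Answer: 859193/3691062852087 - √1020790/18455314260435 ≈ 2.3272e-7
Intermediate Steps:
D = √1020790 ≈ 1010.3
1/(D + 4295965) = 1/(√1020790 + 4295965) = 1/(4295965 + √1020790)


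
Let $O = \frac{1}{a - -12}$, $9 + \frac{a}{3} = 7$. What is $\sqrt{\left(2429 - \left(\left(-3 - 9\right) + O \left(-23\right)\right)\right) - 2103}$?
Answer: $\frac{\sqrt{12306}}{6} \approx 18.489$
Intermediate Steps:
$a = -6$ ($a = -27 + 3 \cdot 7 = -27 + 21 = -6$)
$O = \frac{1}{6}$ ($O = \frac{1}{-6 - -12} = \frac{1}{-6 + \left(16 - 4\right)} = \frac{1}{-6 + 12} = \frac{1}{6} \approx 0.16667$)
$\sqrt{\left(2429 - \left(\left(-3 - 9\right) + O \left(-23\right)\right)\right) - 2103} = \sqrt{\left(2429 - \left(\left(-3 - 9\right) + \frac{1}{6} \left(-23\right)\right)\right) - 2103} = \sqrt{\left(2429 - \left(\left(-3 - 9\right) - \frac{23}{6}\right)\right) - 2103} = \sqrt{\left(2429 - \left(-12 - \frac{23}{6}\right)\right) - 2103} = \sqrt{\left(2429 - - \frac{95}{6}\right) - 2103} = \sqrt{\left(2429 + \frac{95}{6}\right) - 2103} = \sqrt{\frac{14669}{6} - 2103} = \sqrt{\frac{2051}{6}} = \frac{\sqrt{12306}}{6}$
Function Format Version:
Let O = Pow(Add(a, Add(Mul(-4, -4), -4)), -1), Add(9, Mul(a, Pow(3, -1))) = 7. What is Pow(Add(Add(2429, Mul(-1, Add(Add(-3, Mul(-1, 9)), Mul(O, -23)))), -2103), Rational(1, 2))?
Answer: Mul(Rational(1, 6), Pow(12306, Rational(1, 2))) ≈ 18.489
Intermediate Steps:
a = -6 (a = Add(-27, Mul(3, 7)) = Add(-27, 21) = -6)
O = Rational(1, 6) (O = Pow(Add(-6, Add(Mul(-4, -4), -4)), -1) = Pow(Add(-6, Add(16, -4)), -1) = Pow(Add(-6, 12), -1) = Pow(6, -1) = Rational(1, 6) ≈ 0.16667)
Pow(Add(Add(2429, Mul(-1, Add(Add(-3, Mul(-1, 9)), Mul(O, -23)))), -2103), Rational(1, 2)) = Pow(Add(Add(2429, Mul(-1, Add(Add(-3, Mul(-1, 9)), Mul(Rational(1, 6), -23)))), -2103), Rational(1, 2)) = Pow(Add(Add(2429, Mul(-1, Add(Add(-3, -9), Rational(-23, 6)))), -2103), Rational(1, 2)) = Pow(Add(Add(2429, Mul(-1, Add(-12, Rational(-23, 6)))), -2103), Rational(1, 2)) = Pow(Add(Add(2429, Mul(-1, Rational(-95, 6))), -2103), Rational(1, 2)) = Pow(Add(Add(2429, Rational(95, 6)), -2103), Rational(1, 2)) = Pow(Add(Rational(14669, 6), -2103), Rational(1, 2)) = Pow(Rational(2051, 6), Rational(1, 2)) = Mul(Rational(1, 6), Pow(12306, Rational(1, 2)))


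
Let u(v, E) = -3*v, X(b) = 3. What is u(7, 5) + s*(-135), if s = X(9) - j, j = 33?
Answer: 4029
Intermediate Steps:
s = -30 (s = 3 - 1*33 = 3 - 33 = -30)
u(7, 5) + s*(-135) = -3*7 - 30*(-135) = -21 + 4050 = 4029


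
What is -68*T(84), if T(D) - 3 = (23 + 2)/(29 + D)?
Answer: -24752/113 ≈ -219.04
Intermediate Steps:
T(D) = 3 + 25/(29 + D) (T(D) = 3 + (23 + 2)/(29 + D) = 3 + 25/(29 + D))
-68*T(84) = -68*(112 + 3*84)/(29 + 84) = -68*(112 + 252)/113 = -68*364/113 = -24752/113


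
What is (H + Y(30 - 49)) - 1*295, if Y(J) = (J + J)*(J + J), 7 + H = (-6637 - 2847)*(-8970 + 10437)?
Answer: -13911886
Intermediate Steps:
H = -13913035 (H = -7 + (-6637 - 2847)*(-8970 + 10437) = -7 - 9484*1467 = -7 - 13913028 = -13913035)
Y(J) = 4*J² (Y(J) = (2*J)*(2*J) = 4*J²)
(H + Y(30 - 49)) - 1*295 = (-13913035 + 4*(30 - 49)²) - 1*295 = (-13913035 + 4*(-19)²) - 295 = (-13913035 + 4*361) - 295 = (-13913035 + 1444) - 295 = -13911591 - 295 = -13911886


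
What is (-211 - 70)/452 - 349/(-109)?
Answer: 127119/49268 ≈ 2.5802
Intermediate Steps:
(-211 - 70)/452 - 349/(-109) = -281*1/452 - 349*(-1/109) = -281/452 + 349/109 = 127119/49268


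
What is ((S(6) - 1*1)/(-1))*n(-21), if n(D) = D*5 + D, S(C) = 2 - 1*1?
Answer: 0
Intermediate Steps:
S(C) = 1 (S(C) = 2 - 1 = 1)
n(D) = 6*D (n(D) = 5*D + D = 6*D)
((S(6) - 1*1)/(-1))*n(-21) = ((1 - 1*1)/(-1))*(6*(-21)) = ((1 - 1)*(-1))*(-126) = (0*(-1))*(-126) = 0*(-126) = 0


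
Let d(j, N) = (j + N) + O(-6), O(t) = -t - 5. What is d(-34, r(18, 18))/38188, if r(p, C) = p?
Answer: -15/38188 ≈ -0.00039279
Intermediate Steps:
O(t) = -5 - t
d(j, N) = 1 + N + j (d(j, N) = (j + N) + (-5 - 1*(-6)) = (N + j) + (-5 + 6) = (N + j) + 1 = 1 + N + j)
d(-34, r(18, 18))/38188 = (1 + 18 - 34)/38188 = -15*1/38188 = -15/38188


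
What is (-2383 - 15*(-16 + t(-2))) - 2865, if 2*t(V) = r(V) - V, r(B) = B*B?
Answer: -5053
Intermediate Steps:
r(B) = B²
t(V) = V²/2 - V/2 (t(V) = (V² - V)/2 = V²/2 - V/2)
(-2383 - 15*(-16 + t(-2))) - 2865 = (-2383 - 15*(-16 + (½)*(-2)*(-1 - 2))) - 2865 = (-2383 - 15*(-16 + (½)*(-2)*(-3))) - 2865 = (-2383 - 15*(-16 + 3)) - 2865 = (-2383 - 15*(-13)) - 2865 = (-2383 + 195) - 2865 = -2188 - 2865 = -5053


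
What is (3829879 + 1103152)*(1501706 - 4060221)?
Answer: -12621233808965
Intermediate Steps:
(3829879 + 1103152)*(1501706 - 4060221) = 4933031*(-2558515) = -12621233808965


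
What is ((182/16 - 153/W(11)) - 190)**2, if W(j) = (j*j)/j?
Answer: 287065249/7744 ≈ 37069.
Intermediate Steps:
W(j) = j (W(j) = j**2/j = j)
((182/16 - 153/W(11)) - 190)**2 = ((182/16 - 153/11) - 190)**2 = ((182*(1/16) - 153*1/11) - 190)**2 = ((91/8 - 153/11) - 190)**2 = (-223/88 - 190)**2 = (-16943/88)**2 = 287065249/7744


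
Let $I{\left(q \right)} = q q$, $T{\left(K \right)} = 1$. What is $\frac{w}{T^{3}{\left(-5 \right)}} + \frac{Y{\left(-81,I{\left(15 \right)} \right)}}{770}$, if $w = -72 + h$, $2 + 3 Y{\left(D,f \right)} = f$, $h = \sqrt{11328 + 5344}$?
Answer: $- \frac{166097}{2310} + 4 \sqrt{1042} \approx 57.217$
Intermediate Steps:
$h = 4 \sqrt{1042}$ ($h = \sqrt{16672} = 4 \sqrt{1042} \approx 129.12$)
$I{\left(q \right)} = q^{2}$
$Y{\left(D,f \right)} = - \frac{2}{3} + \frac{f}{3}$
$w = -72 + 4 \sqrt{1042} \approx 57.12$
$\frac{w}{T^{3}{\left(-5 \right)}} + \frac{Y{\left(-81,I{\left(15 \right)} \right)}}{770} = \frac{-72 + 4 \sqrt{1042}}{1^{3}} + \frac{- \frac{2}{3} + \frac{15^{2}}{3}}{770} = \frac{-72 + 4 \sqrt{1042}}{1} + \left(- \frac{2}{3} + \frac{1}{3} \cdot 225\right) \frac{1}{770} = \left(-72 + 4 \sqrt{1042}\right) 1 + \left(- \frac{2}{3} + 75\right) \frac{1}{770} = \left(-72 + 4 \sqrt{1042}\right) + \frac{223}{3} \cdot \frac{1}{770} = \left(-72 + 4 \sqrt{1042}\right) + \frac{223}{2310} = - \frac{166097}{2310} + 4 \sqrt{1042}$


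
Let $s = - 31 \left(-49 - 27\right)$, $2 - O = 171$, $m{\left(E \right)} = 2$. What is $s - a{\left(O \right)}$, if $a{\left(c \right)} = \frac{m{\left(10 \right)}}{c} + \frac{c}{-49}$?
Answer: $\frac{19481573}{8281} \approx 2352.6$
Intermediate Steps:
$O = -169$ ($O = 2 - 171 = -169$)
$s = 2356$ ($s = \left(-31\right) \left(-76\right) = 2356$)
$a{\left(c \right)} = \frac{2}{c} - \frac{c}{49}$ ($a{\left(c \right)} = \frac{2}{c} + \frac{c}{-49} = \frac{2}{c} + c \left(- \frac{1}{49}\right) = \frac{2}{c} - \frac{c}{49}$)
$s - a{\left(O \right)} = 2356 - \left(\frac{2}{-169} - - \frac{169}{49}\right) = 2356 - \left(2 \left(- \frac{1}{169}\right) + \frac{169}{49}\right) = 2356 - \left(- \frac{2}{169} + \frac{169}{49}\right) = 2356 - \frac{28463}{8281} = \frac{19481573}{8281}$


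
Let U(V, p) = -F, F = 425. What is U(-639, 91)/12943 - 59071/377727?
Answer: -132155704/698417223 ≈ -0.18922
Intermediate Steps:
U(V, p) = -425 (U(V, p) = -1*425 = -425)
U(-639, 91)/12943 - 59071/377727 = -425/12943 - 59071/377727 = -132155704/698417223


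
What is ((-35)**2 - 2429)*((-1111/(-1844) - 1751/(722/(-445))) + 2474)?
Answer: -712082044177/166421 ≈ -4.2788e+6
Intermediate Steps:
((-35)**2 - 2429)*((-1111/(-1844) - 1751/(722/(-445))) + 2474) = (1225 - 2429)*((-1111*(-1/1844) - 1751/(722*(-1/445))) + 2474) = -1204*((1111/1844 - 1751/(-722/445)) + 2474) = -1204*((1111/1844 - 1751*(-445/722)) + 2474) = -1204*((1111/1844 + 779195/722) + 2474) = -1204*(718818861/665684 + 2474) = -1204*2365721077/665684 = -712082044177/166421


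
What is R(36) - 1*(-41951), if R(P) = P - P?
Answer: 41951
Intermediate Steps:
R(P) = 0
R(36) - 1*(-41951) = 0 - 1*(-41951) = 0 + 41951 = 41951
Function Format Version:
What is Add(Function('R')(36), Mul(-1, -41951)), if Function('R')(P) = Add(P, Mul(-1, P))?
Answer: 41951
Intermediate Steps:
Function('R')(P) = 0
Add(Function('R')(36), Mul(-1, -41951)) = Add(0, Mul(-1, -41951)) = Add(0, 41951) = 41951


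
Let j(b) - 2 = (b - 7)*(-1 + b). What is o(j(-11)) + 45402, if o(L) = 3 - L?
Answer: 45187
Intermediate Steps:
j(b) = 2 + (-1 + b)*(-7 + b) (j(b) = 2 + (b - 7)*(-1 + b) = 2 + (-7 + b)*(-1 + b) = 2 + (-1 + b)*(-7 + b))
o(j(-11)) + 45402 = (3 - (9 + (-11)² - 8*(-11))) + 45402 = (3 - (9 + 121 + 88)) + 45402 = (3 - 1*218) + 45402 = (3 - 218) + 45402 = -215 + 45402 = 45187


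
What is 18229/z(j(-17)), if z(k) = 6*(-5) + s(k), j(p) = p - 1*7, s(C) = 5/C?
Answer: -437496/725 ≈ -603.44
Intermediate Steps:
j(p) = -7 + p (j(p) = p - 7 = -7 + p)
z(k) = -30 + 5/k (z(k) = 6*(-5) + 5/k = -30 + 5/k)
18229/z(j(-17)) = 18229/(-30 + 5/(-7 - 17)) = 18229/(-30 + 5/(-24)) = 18229/(-30 + 5*(-1/24)) = 18229/(-30 - 5/24) = 18229/(-725/24) = 18229*(-24/725) = -437496/725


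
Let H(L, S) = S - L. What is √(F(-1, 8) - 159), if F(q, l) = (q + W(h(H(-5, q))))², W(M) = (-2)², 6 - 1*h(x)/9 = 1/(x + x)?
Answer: 5*I*√6 ≈ 12.247*I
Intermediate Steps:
h(x) = 54 - 9/(2*x) (h(x) = 54 - 9/(x + x) = 54 - 9*1/(2*x) = 54 - 9/(2*x))
W(M) = 4
F(q, l) = (4 + q)² (F(q, l) = (q + 4)² = (4 + q)²)
√(F(-1, 8) - 159) = √((4 - 1)² - 159) = √(3² - 159) = √(9 - 159) = √(-150) = 5*I*√6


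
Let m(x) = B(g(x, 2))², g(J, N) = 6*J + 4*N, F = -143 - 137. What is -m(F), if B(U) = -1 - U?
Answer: -2792241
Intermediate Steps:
F = -280
g(J, N) = 4*N + 6*J
m(x) = (-9 - 6*x)² (m(x) = (-1 - (4*2 + 6*x))² = (-1 - (8 + 6*x))² = (-1 + (-8 - 6*x))² = (-9 - 6*x)²)
-m(F) = -9*(3 + 2*(-280))² = -9*(3 - 560)² = -9*(-557)² = -9*310249 = -1*2792241 = -2792241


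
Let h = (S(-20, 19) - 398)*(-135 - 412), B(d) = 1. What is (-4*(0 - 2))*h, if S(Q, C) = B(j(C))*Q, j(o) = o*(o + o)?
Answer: 1829168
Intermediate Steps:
j(o) = 2*o² (j(o) = o*(2*o) = 2*o²)
S(Q, C) = Q (S(Q, C) = 1*Q = Q)
h = 228646 (h = (-20 - 398)*(-135 - 412) = -418*(-547) = 228646)
(-4*(0 - 2))*h = -4*(0 - 2)*228646 = -4*(-2)*228646 = 8*228646 = 1829168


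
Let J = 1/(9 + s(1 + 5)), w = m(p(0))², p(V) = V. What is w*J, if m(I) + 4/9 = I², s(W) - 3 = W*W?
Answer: 1/243 ≈ 0.0041152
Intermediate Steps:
s(W) = 3 + W² (s(W) = 3 + W*W = 3 + W²)
m(I) = -4/9 + I²
w = 16/81 (w = (-4/9 + 0²)² = (-4/9 + 0)² = (-4/9)² = 16/81 ≈ 0.19753)
J = 1/48 (J = 1/(9 + (3 + (1 + 5)²)) = 1/(9 + (3 + 6²)) = 1/(9 + (3 + 36)) = 1/(9 + 39) = 1/48 ≈ 0.020833)
w*J = (16/81)*(1/48) = 1/243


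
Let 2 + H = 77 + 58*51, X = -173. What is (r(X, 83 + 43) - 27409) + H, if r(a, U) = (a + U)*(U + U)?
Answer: -36220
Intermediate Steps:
r(a, U) = 2*U*(U + a) (r(a, U) = (U + a)*(2*U) = 2*U*(U + a))
H = 3033 (H = -2 + (77 + 58*51) = -2 + (77 + 2958) = -2 + 3035 = 3033)
(r(X, 83 + 43) - 27409) + H = (2*(83 + 43)*((83 + 43) - 173) - 27409) + 3033 = (2*126*(126 - 173) - 27409) + 3033 = (2*126*(-47) - 27409) + 3033 = (-11844 - 27409) + 3033 = -39253 + 3033 = -36220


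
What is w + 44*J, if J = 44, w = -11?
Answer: 1925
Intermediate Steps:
w + 44*J = -11 + 44*44 = -11 + 1936 = 1925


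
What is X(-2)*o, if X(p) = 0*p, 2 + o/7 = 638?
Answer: 0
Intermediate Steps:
o = 4452 (o = -14 + 7*638 = -14 + 4466 = 4452)
X(p) = 0
X(-2)*o = 0*4452 = 0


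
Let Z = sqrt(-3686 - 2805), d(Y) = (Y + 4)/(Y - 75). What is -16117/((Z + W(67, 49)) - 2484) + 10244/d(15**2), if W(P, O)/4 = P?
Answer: 7563866877488/1126026663 + 16117*I*sqrt(6491)/4917147 ≈ 6717.3 + 0.26407*I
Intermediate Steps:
W(P, O) = 4*P
d(Y) = (4 + Y)/(-75 + Y)
Z = I*sqrt(6491) (Z = sqrt(-6491) = I*sqrt(6491) ≈ 80.567*I)
-16117/((Z + W(67, 49)) - 2484) + 10244/d(15**2) = -16117/((I*sqrt(6491) + 4*67) - 2484) + 10244/(((4 + 15**2)/(-75 + 15**2))) = -16117/((I*sqrt(6491) + 268) - 2484) + 10244/(((4 + 225)/(-75 + 225))) = -16117/((268 + I*sqrt(6491)) - 2484) + 10244/((229/150)) = -16117/(-2216 + I*sqrt(6491)) + 10244/(((1/150)*229)) = -16117/(-2216 + I*sqrt(6491)) + 10244/(229/150) = -16117/(-2216 + I*sqrt(6491)) + 10244*(150/229) = -16117/(-2216 + I*sqrt(6491)) + 1536600/229 = 1536600/229 - 16117/(-2216 + I*sqrt(6491))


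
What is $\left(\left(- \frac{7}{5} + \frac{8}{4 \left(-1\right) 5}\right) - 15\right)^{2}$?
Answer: $\frac{7056}{25} \approx 282.24$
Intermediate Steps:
$\left(\left(- \frac{7}{5} + \frac{8}{4 \left(-1\right) 5}\right) - 15\right)^{2} = \left(\left(\left(-7\right) \frac{1}{5} + \frac{8}{\left(-4\right) 5}\right) - 15\right)^{2} = \left(\left(- \frac{7}{5} + \frac{8}{-20}\right) - 15\right)^{2} = \left(\left(- \frac{7}{5} + 8 \left(- \frac{1}{20}\right)\right) - 15\right)^{2} = \left(\left(- \frac{7}{5} - \frac{2}{5}\right) - 15\right)^{2} = \left(- \frac{9}{5} - 15\right)^{2} = \left(- \frac{84}{5}\right)^{2} = \frac{7056}{25}$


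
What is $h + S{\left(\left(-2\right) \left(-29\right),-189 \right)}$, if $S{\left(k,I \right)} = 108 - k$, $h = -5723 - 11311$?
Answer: $-16984$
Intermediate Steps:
$h = -17034$ ($h = -5723 - 11311 = -17034$)
$h + S{\left(\left(-2\right) \left(-29\right),-189 \right)} = -17034 + \left(108 - \left(-2\right) \left(-29\right)\right) = -17034 + \left(108 - 58\right) = -17034 + 50 = -16984$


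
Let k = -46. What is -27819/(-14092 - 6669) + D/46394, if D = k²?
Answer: 667282481/481592917 ≈ 1.3856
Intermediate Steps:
D = 2116 (D = (-46)² = 2116)
-27819/(-14092 - 6669) + D/46394 = -27819/(-14092 - 6669) + 2116/46394 = -27819/(-20761) + 2116*(1/46394) = -27819*(-1/20761) + 1058/23197 = 27819/20761 + 1058/23197 = 667282481/481592917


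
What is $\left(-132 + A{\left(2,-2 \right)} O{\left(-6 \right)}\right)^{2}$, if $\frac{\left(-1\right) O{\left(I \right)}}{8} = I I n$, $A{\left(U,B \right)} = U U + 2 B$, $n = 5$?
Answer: $17424$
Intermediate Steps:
$A{\left(U,B \right)} = U^{2} + 2 B$
$O{\left(I \right)} = - 40 I^{2}$ ($O{\left(I \right)} = - 8 I I 5 = - 8 I^{2} \cdot 5 = - 8 \cdot 5 I^{2} = - 40 I^{2}$)
$\left(-132 + A{\left(2,-2 \right)} O{\left(-6 \right)}\right)^{2} = \left(-132 + \left(2^{2} + 2 \left(-2\right)\right) \left(- 40 \left(-6\right)^{2}\right)\right)^{2} = \left(-132 + \left(4 - 4\right) \left(\left(-40\right) 36\right)\right)^{2} = \left(-132 + 0 \left(-1440\right)\right)^{2} = \left(-132 + 0\right)^{2} = \left(-132\right)^{2} = 17424$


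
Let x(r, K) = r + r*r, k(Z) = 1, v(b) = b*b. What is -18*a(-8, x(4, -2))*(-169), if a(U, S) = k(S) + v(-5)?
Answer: 79092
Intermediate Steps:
v(b) = b²
x(r, K) = r + r²
a(U, S) = 26 (a(U, S) = 1 + (-5)² = 1 + 25 = 26)
-18*a(-8, x(4, -2))*(-169) = -18*26*(-169) = -468*(-169) = 79092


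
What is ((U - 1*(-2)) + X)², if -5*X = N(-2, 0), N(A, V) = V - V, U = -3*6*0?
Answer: 4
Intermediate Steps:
U = 0 (U = -18*0 = 0)
N(A, V) = 0
X = 0 (X = -⅕*0 = 0)
((U - 1*(-2)) + X)² = ((0 - 1*(-2)) + 0)² = ((0 + 2) + 0)² = (2 + 0)² = 2² = 4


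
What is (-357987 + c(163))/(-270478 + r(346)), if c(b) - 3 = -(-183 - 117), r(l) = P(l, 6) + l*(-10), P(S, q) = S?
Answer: 89421/68398 ≈ 1.3074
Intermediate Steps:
r(l) = -9*l (r(l) = l + l*(-10) = l - 10*l = -9*l)
c(b) = 303 (c(b) = 3 - (-183 - 117) = 3 - 1*(-300) = 3 + 300 = 303)
(-357987 + c(163))/(-270478 + r(346)) = (-357987 + 303)/(-270478 - 9*346) = -357684/(-270478 - 3114) = -357684/(-273592) = -357684*(-1/273592) = 89421/68398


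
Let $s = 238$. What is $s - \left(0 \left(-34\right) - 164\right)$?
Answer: $402$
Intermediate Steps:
$s - \left(0 \left(-34\right) - 164\right) = 238 - \left(0 \left(-34\right) - 164\right) = 238 - \left(0 - 164\right) = 238 - -164 = 238 + 164 = 402$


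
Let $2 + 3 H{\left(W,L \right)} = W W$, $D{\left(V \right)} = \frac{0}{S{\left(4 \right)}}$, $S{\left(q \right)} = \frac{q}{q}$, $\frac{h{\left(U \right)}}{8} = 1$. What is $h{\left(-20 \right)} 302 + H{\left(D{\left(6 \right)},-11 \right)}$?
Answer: $\frac{7246}{3} \approx 2415.3$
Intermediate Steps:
$h{\left(U \right)} = 8$ ($h{\left(U \right)} = 8 \cdot 1 = 8$)
$S{\left(q \right)} = 1$
$D{\left(V \right)} = 0$ ($D{\left(V \right)} = \frac{0}{1} = 0 \cdot 1 = 0$)
$H{\left(W,L \right)} = - \frac{2}{3} + \frac{W^{2}}{3}$ ($H{\left(W,L \right)} = - \frac{2}{3} + \frac{W W}{3} = - \frac{2}{3} + \frac{W^{2}}{3}$)
$h{\left(-20 \right)} 302 + H{\left(D{\left(6 \right)},-11 \right)} = 8 \cdot 302 - \left(\frac{2}{3} - \frac{0^{2}}{3}\right) = 2416 + \left(- \frac{2}{3} + \frac{1}{3} \cdot 0\right) = 2416 + \left(- \frac{2}{3} + 0\right) = 2416 - \frac{2}{3} = \frac{7246}{3}$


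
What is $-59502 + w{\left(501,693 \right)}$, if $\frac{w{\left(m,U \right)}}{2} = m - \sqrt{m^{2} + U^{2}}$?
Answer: $-58500 - 150 \sqrt{130} \approx -60210.0$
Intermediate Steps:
$w{\left(m,U \right)} = - 2 \sqrt{U^{2} + m^{2}} + 2 m$ ($w{\left(m,U \right)} = 2 \left(m - \sqrt{m^{2} + U^{2}}\right) = 2 \left(m - \sqrt{U^{2} + m^{2}}\right) = - 2 \sqrt{U^{2} + m^{2}} + 2 m$)
$-59502 + w{\left(501,693 \right)} = -59502 + \left(- 2 \sqrt{693^{2} + 501^{2}} + 2 \cdot 501\right) = -59502 + \left(- 2 \sqrt{480249 + 251001} + 1002\right) = -59502 + \left(- 2 \sqrt{731250} + 1002\right) = -59502 + \left(- 2 \cdot 75 \sqrt{130} + 1002\right) = -59502 + \left(- 150 \sqrt{130} + 1002\right) = -59502 + \left(1002 - 150 \sqrt{130}\right) = -58500 - 150 \sqrt{130}$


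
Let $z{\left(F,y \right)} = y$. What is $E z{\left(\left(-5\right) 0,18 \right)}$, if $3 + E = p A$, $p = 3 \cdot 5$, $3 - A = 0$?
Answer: $756$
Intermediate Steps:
$A = 3$ ($A = 3 - 0 = 3 + 0 = 3$)
$p = 15$
$E = 42$ ($E = -3 + 15 \cdot 3 = -3 + 45 = 42$)
$E z{\left(\left(-5\right) 0,18 \right)} = 42 \cdot 18 = 756$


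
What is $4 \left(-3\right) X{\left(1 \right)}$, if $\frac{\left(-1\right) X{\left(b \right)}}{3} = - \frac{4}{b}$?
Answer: $-144$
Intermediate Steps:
$X{\left(b \right)} = \frac{12}{b}$ ($X{\left(b \right)} = - 3 \left(- \frac{4}{b}\right) = \frac{12}{b}$)
$4 \left(-3\right) X{\left(1 \right)} = 4 \left(-3\right) \frac{12}{1} = - 12 \cdot 12 \cdot 1 = \left(-12\right) 12 = -144$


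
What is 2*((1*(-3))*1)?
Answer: -6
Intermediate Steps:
2*((1*(-3))*1) = 2*(-3*1) = 2*(-3) = -6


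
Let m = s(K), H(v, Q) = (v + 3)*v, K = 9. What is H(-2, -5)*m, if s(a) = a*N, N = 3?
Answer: -54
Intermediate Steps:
s(a) = 3*a (s(a) = a*3 = 3*a)
H(v, Q) = v*(3 + v) (H(v, Q) = (3 + v)*v = v*(3 + v))
m = 27 (m = 3*9 = 27)
H(-2, -5)*m = -2*(3 - 2)*27 = -2*1*27 = -2*27 = -54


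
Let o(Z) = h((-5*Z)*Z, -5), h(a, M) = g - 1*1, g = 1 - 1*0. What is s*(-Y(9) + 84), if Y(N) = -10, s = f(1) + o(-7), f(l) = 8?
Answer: 752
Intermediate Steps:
g = 1 (g = 1 + 0 = 1)
h(a, M) = 0 (h(a, M) = 1 - 1*1 = 1 - 1 = 0)
o(Z) = 0
s = 8 (s = 8 + 0 = 8)
s*(-Y(9) + 84) = 8*(-1*(-10) + 84) = 8*(10 + 84) = 8*94 = 752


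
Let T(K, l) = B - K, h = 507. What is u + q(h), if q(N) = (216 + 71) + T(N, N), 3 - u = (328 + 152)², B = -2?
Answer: -230619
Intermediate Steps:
T(K, l) = -2 - K
u = -230397 (u = 3 - (328 + 152)² = 3 - 1*480² = 3 - 1*230400 = 3 - 230400 = -230397)
q(N) = 285 - N (q(N) = (216 + 71) + (-2 - N) = 287 + (-2 - N) = 285 - N)
u + q(h) = -230397 + (285 - 1*507) = -230397 + (285 - 507) = -230397 - 222 = -230619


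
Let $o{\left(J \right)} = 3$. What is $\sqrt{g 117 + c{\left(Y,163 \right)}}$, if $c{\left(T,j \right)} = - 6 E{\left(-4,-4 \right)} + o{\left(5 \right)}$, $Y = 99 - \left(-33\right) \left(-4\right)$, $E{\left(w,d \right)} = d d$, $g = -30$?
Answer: $i \sqrt{3603} \approx 60.025 i$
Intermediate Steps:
$E{\left(w,d \right)} = d^{2}$
$Y = -33$ ($Y = 99 - 132 = -33$)
$c{\left(T,j \right)} = -93$ ($c{\left(T,j \right)} = - 6 \left(-4\right)^{2} + 3 = \left(-6\right) 16 + 3 = -96 + 3 = -93$)
$\sqrt{g 117 + c{\left(Y,163 \right)}} = \sqrt{\left(-30\right) 117 - 93} = \sqrt{-3510 - 93} = \sqrt{-3603} = i \sqrt{3603}$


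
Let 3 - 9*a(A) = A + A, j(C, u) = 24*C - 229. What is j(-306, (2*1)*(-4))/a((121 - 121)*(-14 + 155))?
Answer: -22719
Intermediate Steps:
j(C, u) = -229 + 24*C
a(A) = 1/3 - 2*A/9 (a(A) = 1/3 - (A + A)/9 = 1/3 - 2*A/9)
j(-306, (2*1)*(-4))/a((121 - 121)*(-14 + 155)) = (-229 + 24*(-306))/(1/3 - 2*(121 - 121)*(-14 + 155)/9) = (-229 - 7344)/(1/3 - 0*141) = -7573/(1/3 - 2/9*0) = -7573/(1/3 + 0) = -7573/1/3 = -7573*3 = -22719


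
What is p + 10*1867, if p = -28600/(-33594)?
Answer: 28510390/1527 ≈ 18671.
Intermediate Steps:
p = 1300/1527 (p = -28600*(-1/33594) = 1300/1527 ≈ 0.85134)
p + 10*1867 = 1300/1527 + 10*1867 = 1300/1527 + 18670 = 28510390/1527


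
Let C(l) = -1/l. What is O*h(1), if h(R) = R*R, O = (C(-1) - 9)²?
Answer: 64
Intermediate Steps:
O = 64 (O = (-1/(-1) - 9)² = (-1*(-1) - 9)² = (1 - 9)² = (-8)² = 64)
h(R) = R²
O*h(1) = 64*1² = 64*1 = 64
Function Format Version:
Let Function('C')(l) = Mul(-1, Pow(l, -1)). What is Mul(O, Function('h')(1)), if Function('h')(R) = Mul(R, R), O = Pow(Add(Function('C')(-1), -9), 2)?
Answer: 64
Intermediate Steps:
O = 64 (O = Pow(Add(Mul(-1, Pow(-1, -1)), -9), 2) = Pow(Add(Mul(-1, -1), -9), 2) = Pow(Add(1, -9), 2) = Pow(-8, 2) = 64)
Function('h')(R) = Pow(R, 2)
Mul(O, Function('h')(1)) = Mul(64, Pow(1, 2)) = Mul(64, 1) = 64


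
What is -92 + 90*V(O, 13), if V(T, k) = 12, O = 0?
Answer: 988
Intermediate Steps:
-92 + 90*V(O, 13) = -92 + 90*12 = -92 + 1080 = 988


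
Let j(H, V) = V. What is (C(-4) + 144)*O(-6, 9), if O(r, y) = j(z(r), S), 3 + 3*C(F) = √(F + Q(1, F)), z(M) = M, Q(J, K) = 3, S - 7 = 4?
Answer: 1573 + 11*I/3 ≈ 1573.0 + 3.6667*I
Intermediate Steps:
S = 11 (S = 7 + 4 = 11)
C(F) = -1 + √(3 + F)/3 (C(F) = -1 + √(F + 3)/3 = -1 + √(3 + F)/3)
O(r, y) = 11
(C(-4) + 144)*O(-6, 9) = ((-1 + √(3 - 4)/3) + 144)*11 = ((-1 + √(-1)/3) + 144)*11 = ((-1 + I/3) + 144)*11 = (143 + I/3)*11 = 1573 + 11*I/3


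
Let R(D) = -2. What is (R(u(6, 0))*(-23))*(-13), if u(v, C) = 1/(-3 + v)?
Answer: -598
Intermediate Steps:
(R(u(6, 0))*(-23))*(-13) = -2*(-23)*(-13) = 46*(-13) = -598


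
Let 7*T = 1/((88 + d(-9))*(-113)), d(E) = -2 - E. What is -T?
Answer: 1/75145 ≈ 1.3308e-5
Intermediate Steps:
T = -1/75145 (T = 1/(7*(((88 + (-2 - 1*(-9)))*(-113)))) = 1/(7*(((88 + (-2 + 9))*(-113)))) = 1/(7*(((88 + 7)*(-113)))) = 1/(7*((95*(-113)))) = (1/7)/(-10735) = (1/7)*(-1/10735) = -1/75145 ≈ -1.3308e-5)
-T = -1*(-1/75145) = 1/75145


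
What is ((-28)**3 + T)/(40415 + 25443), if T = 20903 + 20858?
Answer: 19809/65858 ≈ 0.30078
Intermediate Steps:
T = 41761
((-28)**3 + T)/(40415 + 25443) = ((-28)**3 + 41761)/(40415 + 25443) = (-21952 + 41761)/65858 = 19809*(1/65858) = 19809/65858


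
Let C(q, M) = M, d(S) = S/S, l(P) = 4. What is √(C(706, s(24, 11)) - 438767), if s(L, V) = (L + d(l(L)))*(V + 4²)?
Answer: 2*I*√109523 ≈ 661.88*I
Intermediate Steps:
d(S) = 1
s(L, V) = (1 + L)*(16 + V) (s(L, V) = (L + 1)*(V + 4²) = (1 + L)*(V + 16) = (1 + L)*(16 + V))
√(C(706, s(24, 11)) - 438767) = √((16 + 11 + 16*24 + 24*11) - 438767) = √((16 + 11 + 384 + 264) - 438767) = √(675 - 438767) = √(-438092) = 2*I*√109523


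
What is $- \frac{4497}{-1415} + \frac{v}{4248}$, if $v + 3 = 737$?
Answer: $\frac{10070933}{3005460} \approx 3.3509$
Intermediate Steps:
$v = 734$ ($v = -3 + 737 = 734$)
$- \frac{4497}{-1415} + \frac{v}{4248} = - \frac{4497}{-1415} + \frac{734}{4248} = \left(-4497\right) \left(- \frac{1}{1415}\right) + 734 \cdot \frac{1}{4248} = \frac{4497}{1415} + \frac{367}{2124} = \frac{10070933}{3005460}$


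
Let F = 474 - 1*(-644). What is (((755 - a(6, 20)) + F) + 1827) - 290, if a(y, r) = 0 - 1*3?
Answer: 3413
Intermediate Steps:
F = 1118 (F = 474 + 644 = 1118)
a(y, r) = -3 (a(y, r) = 0 - 3 = -3)
(((755 - a(6, 20)) + F) + 1827) - 290 = (((755 - 1*(-3)) + 1118) + 1827) - 290 = (((755 + 3) + 1118) + 1827) - 290 = ((758 + 1118) + 1827) - 290 = (1876 + 1827) - 290 = 3703 - 290 = 3413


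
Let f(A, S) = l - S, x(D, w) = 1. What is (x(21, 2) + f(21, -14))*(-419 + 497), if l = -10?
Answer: 390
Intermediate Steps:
f(A, S) = -10 - S
(x(21, 2) + f(21, -14))*(-419 + 497) = (1 + (-10 - 1*(-14)))*(-419 + 497) = (1 + (-10 + 14))*78 = (1 + 4)*78 = 5*78 = 390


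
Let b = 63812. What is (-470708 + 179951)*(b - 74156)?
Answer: 3007590408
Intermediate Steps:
(-470708 + 179951)*(b - 74156) = (-470708 + 179951)*(63812 - 74156) = -290757*(-10344) = 3007590408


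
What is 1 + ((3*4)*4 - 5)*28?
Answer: 1205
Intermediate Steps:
1 + ((3*4)*4 - 5)*28 = 1 + (12*4 - 5)*28 = 1 + (48 - 5)*28 = 1 + 43*28 = 1 + 1204 = 1205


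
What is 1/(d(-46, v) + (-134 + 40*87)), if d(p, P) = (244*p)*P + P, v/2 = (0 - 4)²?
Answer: -1/355790 ≈ -2.8106e-6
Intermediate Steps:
v = 32 (v = 2*(0 - 4)² = 2*(-4)² = 2*16 = 32)
d(p, P) = P + 244*P*p (d(p, P) = 244*P*p + P = P + 244*P*p)
1/(d(-46, v) + (-134 + 40*87)) = 1/(32*(1 + 244*(-46)) + (-134 + 40*87)) = 1/(32*(1 - 11224) + (-134 + 3480)) = 1/(32*(-11223) + 3346) = 1/(-359136 + 3346) = 1/(-355790) = -1/355790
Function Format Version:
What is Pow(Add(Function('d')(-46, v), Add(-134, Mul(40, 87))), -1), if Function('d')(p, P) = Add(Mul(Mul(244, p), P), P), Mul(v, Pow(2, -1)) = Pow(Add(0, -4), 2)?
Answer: Rational(-1, 355790) ≈ -2.8106e-6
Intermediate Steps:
v = 32 (v = Mul(2, Pow(Add(0, -4), 2)) = Mul(2, Pow(-4, 2)) = Mul(2, 16) = 32)
Function('d')(p, P) = Add(P, Mul(244, P, p)) (Function('d')(p, P) = Add(Mul(244, P, p), P) = Add(P, Mul(244, P, p)))
Pow(Add(Function('d')(-46, v), Add(-134, Mul(40, 87))), -1) = Pow(Add(Mul(32, Add(1, Mul(244, -46))), Add(-134, Mul(40, 87))), -1) = Pow(Add(Mul(32, Add(1, -11224)), Add(-134, 3480)), -1) = Pow(Add(Mul(32, -11223), 3346), -1) = Pow(Add(-359136, 3346), -1) = Pow(-355790, -1) = Rational(-1, 355790)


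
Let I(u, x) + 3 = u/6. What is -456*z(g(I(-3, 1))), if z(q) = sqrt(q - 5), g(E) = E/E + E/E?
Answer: -456*I*sqrt(3) ≈ -789.82*I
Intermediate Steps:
I(u, x) = -3 + u/6
g(E) = 2 (g(E) = 1 + 1 = 2)
z(q) = sqrt(-5 + q)
-456*z(g(I(-3, 1))) = -456*sqrt(-5 + 2) = -456*I*sqrt(3)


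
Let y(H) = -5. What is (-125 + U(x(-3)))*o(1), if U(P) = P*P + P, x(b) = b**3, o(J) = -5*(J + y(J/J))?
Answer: 11540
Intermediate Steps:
o(J) = 25 - 5*J (o(J) = -5*(J - 5) = -5*(-5 + J) = 25 - 5*J)
U(P) = P + P**2 (U(P) = P**2 + P = P + P**2)
(-125 + U(x(-3)))*o(1) = (-125 + (-3)**3*(1 + (-3)**3))*(25 - 5*1) = (-125 - 27*(1 - 27))*(25 - 5) = (-125 - 27*(-26))*20 = (-125 + 702)*20 = 577*20 = 11540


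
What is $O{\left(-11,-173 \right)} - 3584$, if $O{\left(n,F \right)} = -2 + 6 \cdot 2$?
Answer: $-3574$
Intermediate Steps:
$O{\left(n,F \right)} = 10$ ($O{\left(n,F \right)} = -2 + 12 = 10$)
$O{\left(-11,-173 \right)} - 3584 = 10 - 3584 = -3574$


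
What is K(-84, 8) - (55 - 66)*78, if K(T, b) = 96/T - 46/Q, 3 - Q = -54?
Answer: 341564/399 ≈ 856.05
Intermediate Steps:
Q = 57 (Q = 3 - 1*(-54) = 3 + 54 = 57)
K(T, b) = -46/57 + 96/T (K(T, b) = 96/T - 46/57 = -46/57 + 96/T)
K(-84, 8) - (55 - 66)*78 = (-46/57 + 96/(-84)) - (55 - 66)*78 = (-46/57 + 96*(-1/84)) - (-11)*78 = (-46/57 - 8/7) - 1*(-858) = -778/399 + 858 = 341564/399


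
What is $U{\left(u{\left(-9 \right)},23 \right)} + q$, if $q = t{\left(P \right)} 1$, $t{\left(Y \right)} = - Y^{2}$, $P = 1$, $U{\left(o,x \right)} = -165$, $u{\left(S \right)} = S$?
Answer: $-166$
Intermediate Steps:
$q = -1$ ($q = - 1^{2} \cdot 1 = \left(-1\right) 1 \cdot 1 = \left(-1\right) 1 = -1$)
$U{\left(u{\left(-9 \right)},23 \right)} + q = -165 - 1 = -166$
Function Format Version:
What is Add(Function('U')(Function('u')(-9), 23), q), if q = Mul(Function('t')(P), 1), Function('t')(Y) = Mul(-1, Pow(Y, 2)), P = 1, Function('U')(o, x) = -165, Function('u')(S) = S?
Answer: -166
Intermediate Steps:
q = -1 (q = Mul(Mul(-1, Pow(1, 2)), 1) = Mul(Mul(-1, 1), 1) = Mul(-1, 1) = -1)
Add(Function('U')(Function('u')(-9), 23), q) = Add(-165, -1) = -166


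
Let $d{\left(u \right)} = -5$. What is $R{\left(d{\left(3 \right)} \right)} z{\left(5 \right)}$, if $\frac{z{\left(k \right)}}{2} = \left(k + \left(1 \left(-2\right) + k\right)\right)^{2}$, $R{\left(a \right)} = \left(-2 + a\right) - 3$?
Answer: $-1280$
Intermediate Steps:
$R{\left(a \right)} = -5 + a$
$z{\left(k \right)} = 2 \left(-2 + 2 k\right)^{2}$ ($z{\left(k \right)} = 2 \left(k + \left(1 \left(-2\right) + k\right)\right)^{2} = 2 \left(k + \left(-2 + k\right)\right)^{2} = 2 \left(-2 + 2 k\right)^{2}$)
$R{\left(d{\left(3 \right)} \right)} z{\left(5 \right)} = \left(-5 - 5\right) 8 \left(-1 + 5\right)^{2} = - 10 \cdot 8 \cdot 4^{2} = - 10 \cdot 8 \cdot 16 = \left(-10\right) 128 = -1280$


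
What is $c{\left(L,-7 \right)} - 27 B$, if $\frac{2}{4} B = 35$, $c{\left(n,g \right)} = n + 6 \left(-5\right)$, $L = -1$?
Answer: $-1921$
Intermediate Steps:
$c{\left(n,g \right)} = -30 + n$ ($c{\left(n,g \right)} = n - 30 = -30 + n$)
$B = 70$ ($B = 2 \cdot 35 = 70$)
$c{\left(L,-7 \right)} - 27 B = \left(-30 - 1\right) - 1890 = -31 - 1890 = -1921$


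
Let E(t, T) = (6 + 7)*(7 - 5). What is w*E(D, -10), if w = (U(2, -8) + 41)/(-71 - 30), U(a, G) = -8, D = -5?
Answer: -858/101 ≈ -8.4951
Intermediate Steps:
w = -33/101 (w = (-8 + 41)/(-71 - 30) = 33/(-101) = 33*(-1/101) = -33/101 ≈ -0.32673)
E(t, T) = 26 (E(t, T) = 13*2 = 26)
w*E(D, -10) = -33/101*26 = -858/101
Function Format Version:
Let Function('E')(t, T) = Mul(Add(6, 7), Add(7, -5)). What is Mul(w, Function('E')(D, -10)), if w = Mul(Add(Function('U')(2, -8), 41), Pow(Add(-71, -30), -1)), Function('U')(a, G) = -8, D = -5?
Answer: Rational(-858, 101) ≈ -8.4951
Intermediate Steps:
w = Rational(-33, 101) (w = Mul(Add(-8, 41), Pow(Add(-71, -30), -1)) = Mul(33, Pow(-101, -1)) = Mul(33, Rational(-1, 101)) = Rational(-33, 101) ≈ -0.32673)
Function('E')(t, T) = 26 (Function('E')(t, T) = Mul(13, 2) = 26)
Mul(w, Function('E')(D, -10)) = Mul(Rational(-33, 101), 26) = Rational(-858, 101)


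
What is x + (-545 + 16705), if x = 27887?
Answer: 44047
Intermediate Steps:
x + (-545 + 16705) = 27887 + (-545 + 16705) = 27887 + 16160 = 44047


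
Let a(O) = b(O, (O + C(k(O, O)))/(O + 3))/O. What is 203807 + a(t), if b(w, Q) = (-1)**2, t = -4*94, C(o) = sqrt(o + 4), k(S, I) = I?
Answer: 76631431/376 ≈ 2.0381e+5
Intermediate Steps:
C(o) = sqrt(4 + o)
t = -376
b(w, Q) = 1
a(O) = 1/O
203807 + a(t) = 203807 + 1/(-376) = 203807 - 1/376 = 76631431/376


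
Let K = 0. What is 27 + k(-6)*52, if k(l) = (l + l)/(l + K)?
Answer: 131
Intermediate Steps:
k(l) = 2 (k(l) = (l + l)/(l + 0) = (2*l)/l = 2)
27 + k(-6)*52 = 27 + 2*52 = 27 + 104 = 131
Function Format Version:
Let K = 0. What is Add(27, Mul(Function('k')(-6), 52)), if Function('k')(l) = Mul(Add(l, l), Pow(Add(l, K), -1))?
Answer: 131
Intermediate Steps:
Function('k')(l) = 2 (Function('k')(l) = Mul(Add(l, l), Pow(Add(l, 0), -1)) = Mul(Mul(2, l), Pow(l, -1)) = 2)
Add(27, Mul(Function('k')(-6), 52)) = Add(27, Mul(2, 52)) = Add(27, 104) = 131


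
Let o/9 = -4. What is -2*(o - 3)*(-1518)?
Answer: -118404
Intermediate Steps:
o = -36 (o = 9*(-4) = -36)
-2*(o - 3)*(-1518) = -2*(-36 - 3)*(-1518) = -2*(-39)*(-1518) = 78*(-1518) = -118404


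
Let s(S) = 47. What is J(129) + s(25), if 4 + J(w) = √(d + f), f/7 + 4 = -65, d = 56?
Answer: 43 + I*√427 ≈ 43.0 + 20.664*I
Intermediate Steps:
f = -483 (f = -28 + 7*(-65) = -28 - 455 = -483)
J(w) = -4 + I*√427 (J(w) = -4 + √(56 - 483) = -4 + √(-427) = -4 + I*√427)
J(129) + s(25) = (-4 + I*√427) + 47 = 43 + I*√427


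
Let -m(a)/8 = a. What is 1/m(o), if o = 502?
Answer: -1/4016 ≈ -0.00024900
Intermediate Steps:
m(a) = -8*a
1/m(o) = 1/(-8*502) = 1/(-4016) = -1/4016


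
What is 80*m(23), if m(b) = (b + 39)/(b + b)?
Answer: 2480/23 ≈ 107.83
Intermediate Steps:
m(b) = (39 + b)/(2*b) (m(b) = (39 + b)/((2*b)) = (39 + b)*(1/(2*b)) = (39 + b)/(2*b))
80*m(23) = 80*((1/2)*(39 + 23)/23) = 80*((1/2)*(1/23)*62) = 80*(31/23) = 2480/23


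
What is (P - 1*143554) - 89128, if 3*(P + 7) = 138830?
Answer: -559237/3 ≈ -1.8641e+5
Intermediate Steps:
P = 138809/3 (P = -7 + (⅓)*138830 = -7 + 138830/3 = 138809/3 ≈ 46270.)
(P - 1*143554) - 89128 = (138809/3 - 1*143554) - 89128 = (138809/3 - 143554) - 89128 = -291853/3 - 89128 = -559237/3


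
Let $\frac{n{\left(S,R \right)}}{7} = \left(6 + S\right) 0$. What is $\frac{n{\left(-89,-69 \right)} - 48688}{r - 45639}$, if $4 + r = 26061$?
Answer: $\frac{24344}{9791} \approx 2.4864$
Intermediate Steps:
$r = 26057$ ($r = -4 + 26061 = 26057$)
$n{\left(S,R \right)} = 0$ ($n{\left(S,R \right)} = 7 \left(6 + S\right) 0 = 7 \cdot 0 = 0$)
$\frac{n{\left(-89,-69 \right)} - 48688}{r - 45639} = \frac{0 - 48688}{26057 - 45639} = - \frac{48688}{-19582} = \left(-48688\right) \left(- \frac{1}{19582}\right) = \frac{24344}{9791}$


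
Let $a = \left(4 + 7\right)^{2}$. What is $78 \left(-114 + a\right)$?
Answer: $546$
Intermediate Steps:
$a = 121$ ($a = 11^{2} = 121$)
$78 \left(-114 + a\right) = 78 \left(-114 + 121\right) = 78 \cdot 7 = 546$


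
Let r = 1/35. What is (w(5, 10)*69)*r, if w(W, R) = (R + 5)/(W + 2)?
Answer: 207/49 ≈ 4.2245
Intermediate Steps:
w(W, R) = (5 + R)/(2 + W)
r = 1/35 ≈ 0.028571
(w(5, 10)*69)*r = (((5 + 10)/(2 + 5))*69)*(1/35) = ((15/7)*69)*(1/35) = (1035/7)*(1/35) = 207/49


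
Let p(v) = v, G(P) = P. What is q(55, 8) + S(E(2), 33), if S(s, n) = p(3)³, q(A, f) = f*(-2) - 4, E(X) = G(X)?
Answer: 7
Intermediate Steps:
E(X) = X
q(A, f) = -4 - 2*f (q(A, f) = -2*f - 4 = -4 - 2*f)
S(s, n) = 27 (S(s, n) = 3³ = 27)
q(55, 8) + S(E(2), 33) = (-4 - 2*8) + 27 = (-4 - 16) + 27 = -20 + 27 = 7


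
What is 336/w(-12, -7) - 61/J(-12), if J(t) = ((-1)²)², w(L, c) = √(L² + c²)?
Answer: -61 + 336*√193/193 ≈ -36.814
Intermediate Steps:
J(t) = 1 (J(t) = 1² = 1)
336/w(-12, -7) - 61/J(-12) = 336/(√((-12)² + (-7)²)) - 61/1 = 336/(√(144 + 49)) - 61*1 = 336/(√193) - 61 = 336*(√193/193) - 61 = 336*√193/193 - 61 = -61 + 336*√193/193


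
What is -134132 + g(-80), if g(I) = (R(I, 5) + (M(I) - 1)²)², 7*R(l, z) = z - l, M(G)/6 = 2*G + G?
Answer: 211279358271836/49 ≈ 4.3118e+12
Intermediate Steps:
M(G) = 18*G (M(G) = 6*(2*G + G) = 6*(3*G) = 18*G)
R(l, z) = -l/7 + z/7 (R(l, z) = (z - l)/7 = -l/7 + z/7)
g(I) = (5/7 + (-1 + 18*I)² - I/7)² (g(I) = ((-I/7 + (⅐)*5) + (18*I - 1)²)² = ((-I/7 + 5/7) + (-1 + 18*I)²)² = ((5/7 - I/7) + (-1 + 18*I)²)² = (5/7 + (-1 + 18*I)² - I/7)²)
-134132 + g(-80) = -134132 + (5 - 1*(-80) + 7*(-1 + 18*(-80))²)²/49 = -134132 + (5 + 80 + 7*(-1 - 1440)²)²/49 = -134132 + (5 + 80 + 7*(-1441)²)²/49 = -134132 + (5 + 80 + 7*2076481)²/49 = -134132 + (5 + 80 + 14535367)²/49 = -134132 + (1/49)*14535452² = -134132 + (1/49)*211279364844304 = -134132 + 211279364844304/49 = 211279358271836/49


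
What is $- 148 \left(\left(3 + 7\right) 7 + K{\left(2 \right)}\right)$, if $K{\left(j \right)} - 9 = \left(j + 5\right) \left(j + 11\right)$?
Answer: $-25160$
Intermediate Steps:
$K{\left(j \right)} = 9 + \left(5 + j\right) \left(11 + j\right)$ ($K{\left(j \right)} = 9 + \left(j + 5\right) \left(j + 11\right) = 9 + \left(5 + j\right) \left(11 + j\right)$)
$- 148 \left(\left(3 + 7\right) 7 + K{\left(2 \right)}\right) = - 148 \left(\left(3 + 7\right) 7 + \left(64 + 2^{2} + 16 \cdot 2\right)\right) = - 148 \left(10 \cdot 7 + \left(64 + 4 + 32\right)\right) = - 148 \left(70 + 100\right) = \left(-148\right) 170 = -25160$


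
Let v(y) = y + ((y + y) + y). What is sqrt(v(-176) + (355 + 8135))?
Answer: sqrt(7786) ≈ 88.238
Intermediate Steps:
v(y) = 4*y (v(y) = y + (2*y + y) = y + 3*y = 4*y)
sqrt(v(-176) + (355 + 8135)) = sqrt(4*(-176) + (355 + 8135)) = sqrt(-704 + 8490) = sqrt(7786)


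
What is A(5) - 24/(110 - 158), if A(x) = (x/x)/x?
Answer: 7/10 ≈ 0.70000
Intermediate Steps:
A(x) = 1/x
A(5) - 24/(110 - 158) = 1/5 - 24/(110 - 158) = ⅕ - 24/(-48) = ⅕ - 1/48*(-24) = ⅕ + ½ = 7/10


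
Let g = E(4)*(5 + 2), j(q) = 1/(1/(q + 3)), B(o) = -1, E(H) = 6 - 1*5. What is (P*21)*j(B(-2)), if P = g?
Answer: 294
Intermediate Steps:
E(H) = 1 (E(H) = 6 - 5 = 1)
j(q) = 3 + q (j(q) = 1/(1/(3 + q)) = 3 + q)
g = 7 (g = 1*(5 + 2) = 1*7 = 7)
P = 7
(P*21)*j(B(-2)) = (7*21)*(3 - 1) = 147*2 = 294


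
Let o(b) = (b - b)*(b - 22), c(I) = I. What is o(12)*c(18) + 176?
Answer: 176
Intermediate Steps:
o(b) = 0 (o(b) = 0*(-22 + b) = 0)
o(12)*c(18) + 176 = 0*18 + 176 = 0 + 176 = 176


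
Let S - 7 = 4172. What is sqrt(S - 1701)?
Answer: sqrt(2478) ≈ 49.780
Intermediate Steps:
S = 4179 (S = 7 + 4172 = 4179)
sqrt(S - 1701) = sqrt(4179 - 1701) = sqrt(2478)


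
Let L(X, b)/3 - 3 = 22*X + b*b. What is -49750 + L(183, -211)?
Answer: 95900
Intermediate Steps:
L(X, b) = 9 + 3*b² + 66*X (L(X, b) = 9 + 3*(22*X + b*b) = 9 + 3*(22*X + b²) = 9 + 3*(b² + 22*X) = 9 + (3*b² + 66*X) = 9 + 3*b² + 66*X)
-49750 + L(183, -211) = -49750 + (9 + 3*(-211)² + 66*183) = -49750 + (9 + 3*44521 + 12078) = -49750 + (9 + 133563 + 12078) = -49750 + 145650 = 95900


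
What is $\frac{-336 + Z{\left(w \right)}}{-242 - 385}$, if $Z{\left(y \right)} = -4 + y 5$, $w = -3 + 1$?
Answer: $\frac{350}{627} \approx 0.55821$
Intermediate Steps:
$w = -2$
$Z{\left(y \right)} = -4 + 5 y$
$\frac{-336 + Z{\left(w \right)}}{-242 - 385} = \frac{-336 + \left(-4 + 5 \left(-2\right)\right)}{-242 - 385} = \frac{-336 - 14}{-627} = \left(-336 - 14\right) \left(- \frac{1}{627}\right) = \left(-350\right) \left(- \frac{1}{627}\right) = \frac{350}{627}$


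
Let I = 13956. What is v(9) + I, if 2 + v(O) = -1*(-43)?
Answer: 13997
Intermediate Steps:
v(O) = 41 (v(O) = -2 - 1*(-43) = -2 + 43 = 41)
v(9) + I = 41 + 13956 = 13997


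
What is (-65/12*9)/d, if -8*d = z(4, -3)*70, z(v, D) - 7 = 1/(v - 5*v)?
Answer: 208/259 ≈ 0.80309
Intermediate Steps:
z(v, D) = 7 - 1/(4*v) (z(v, D) = 7 + 1/(v - 5*v) = 7 + 1/(-4*v) = 7 - 1/(4*v))
d = -3885/64 (d = -(7 - ¼/4)*70/8 = -(7 - ¼*¼)*70/8 = -(7 - 1/16)*70/8 = -111*70/128 = -⅛*3885/8 = -3885/64 ≈ -60.703)
(-65/12*9)/d = (-65/12*9)/(-3885/64) = (-65*1/12*9)*(-64/3885) = -65/12*9*(-64/3885) = -195/4*(-64/3885) = 208/259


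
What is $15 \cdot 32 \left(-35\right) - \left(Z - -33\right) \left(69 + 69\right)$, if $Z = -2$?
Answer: $-21078$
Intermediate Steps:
$15 \cdot 32 \left(-35\right) - \left(Z - -33\right) \left(69 + 69\right) = 15 \cdot 32 \left(-35\right) - \left(-2 - -33\right) \left(69 + 69\right) = 480 \left(-35\right) - \left(-2 + 33\right) 138 = -16800 - 31 \cdot 138 = -16800 - 4278 = -21078$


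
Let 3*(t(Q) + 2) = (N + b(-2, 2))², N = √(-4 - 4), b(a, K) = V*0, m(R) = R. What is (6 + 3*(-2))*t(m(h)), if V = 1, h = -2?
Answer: 0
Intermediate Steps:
b(a, K) = 0 (b(a, K) = 1*0 = 0)
N = 2*I*√2 (N = √(-8) = 2*I*√2 ≈ 2.8284*I)
t(Q) = -14/3 (t(Q) = -2 + (2*I*√2 + 0)²/3 = -2 + (2*I*√2)²/3 = -2 + (⅓)*(-8) = -2 - 8/3 = -14/3)
(6 + 3*(-2))*t(m(h)) = (6 + 3*(-2))*(-14/3) = (6 - 6)*(-14/3) = 0*(-14/3) = 0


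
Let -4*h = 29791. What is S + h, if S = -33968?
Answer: -165663/4 ≈ -41416.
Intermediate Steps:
h = -29791/4 (h = -¼*29791 = -29791/4 ≈ -7447.8)
S + h = -33968 - 29791/4 = -165663/4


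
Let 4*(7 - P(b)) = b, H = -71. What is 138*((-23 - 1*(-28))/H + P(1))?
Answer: 130893/142 ≈ 921.78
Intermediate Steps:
P(b) = 7 - b/4
138*((-23 - 1*(-28))/H + P(1)) = 138*((-23 - 1*(-28))/(-71) + (7 - ¼*1)) = 138*((-23 + 28)*(-1/71) + (7 - ¼)) = 138*(5*(-1/71) + 27/4) = 138*(-5/71 + 27/4) = 138*(1897/284) = 130893/142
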